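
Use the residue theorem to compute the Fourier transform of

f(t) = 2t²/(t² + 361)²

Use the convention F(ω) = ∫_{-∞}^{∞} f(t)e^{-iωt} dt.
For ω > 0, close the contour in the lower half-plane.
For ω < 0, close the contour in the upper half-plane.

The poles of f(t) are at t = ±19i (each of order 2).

Let g(z) = f(z)e^{-iωz}; for large |z| the factor e^{-iωz} decays in the lower half-plane when ω > 0 and in the upper half-plane when ω < 0.

Case ω > 0 (lower half-plane, clockwise contour ⇒ F(ω) = -2πi·ΣRes):
  Res_{z = - 19 i} g(z) = \frac{i \left(1 - 19 \omega\right) e^{- 19 \omega}}{38} (pole of order 2)
  F(ω) = -2πi·ΣRes = \frac{\pi \left(1 - 19 \omega\right) e^{- 19 \omega}}{19}

Case ω < 0 (upper half-plane, counterclockwise contour ⇒ F(ω) = +2πi·ΣRes):
  Res_{z = 19 i} g(z) = \frac{i \left(- 19 \omega - 1\right) e^{19 \omega}}{38} (pole of order 2)
  F(ω) = 2πi·ΣRes = \frac{\pi \left(19 \omega + 1\right) e^{19 \omega}}{19}

Both cases combine into a single formula in |ω|:

F(ω) = \frac{\pi \left(1 - 19 \left|{\omega}\right|\right) e^{- 19 \left|{\omega}\right|}}{19}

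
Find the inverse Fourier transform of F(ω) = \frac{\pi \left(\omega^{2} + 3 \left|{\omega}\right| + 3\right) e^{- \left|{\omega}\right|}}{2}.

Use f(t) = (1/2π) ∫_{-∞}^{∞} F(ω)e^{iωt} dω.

f(t) = \frac{4}{\left(t^{2} + 1\right)^{3}}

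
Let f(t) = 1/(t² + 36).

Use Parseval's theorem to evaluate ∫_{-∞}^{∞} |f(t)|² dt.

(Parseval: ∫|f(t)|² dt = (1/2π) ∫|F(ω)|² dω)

∫|f(t)|² dt = \frac{\pi}{432}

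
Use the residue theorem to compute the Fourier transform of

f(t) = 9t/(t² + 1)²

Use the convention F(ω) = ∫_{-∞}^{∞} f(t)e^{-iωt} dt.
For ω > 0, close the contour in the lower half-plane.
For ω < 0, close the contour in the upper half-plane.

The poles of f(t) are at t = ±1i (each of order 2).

Let g(z) = f(z)e^{-iωz}; for large |z| the factor e^{-iωz} decays in the lower half-plane when ω > 0 and in the upper half-plane when ω < 0.

Case ω > 0 (lower half-plane, clockwise contour ⇒ F(ω) = -2πi·ΣRes):
  Res_{z = - i} g(z) = \frac{9 \omega e^{- \omega}}{4} (pole of order 2)
  F(ω) = -2πi·ΣRes = - \frac{9 i \pi \omega e^{- \omega}}{2}

Case ω < 0 (upper half-plane, counterclockwise contour ⇒ F(ω) = +2πi·ΣRes):
  Res_{z = i} g(z) = - \frac{9 \omega e^{\omega}}{4} (pole of order 2)
  F(ω) = 2πi·ΣRes = - \frac{9 i \pi \omega e^{\omega}}{2}

Both cases combine into a single formula in |ω|:

F(ω) = - \frac{9 i \pi \omega e^{- \left|{\omega}\right|}}{2}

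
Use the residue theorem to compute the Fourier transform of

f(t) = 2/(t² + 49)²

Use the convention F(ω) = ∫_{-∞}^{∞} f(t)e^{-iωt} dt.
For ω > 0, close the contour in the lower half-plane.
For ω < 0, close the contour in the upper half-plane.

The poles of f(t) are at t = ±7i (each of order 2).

Let g(z) = f(z)e^{-iωz}; for large |z| the factor e^{-iωz} decays in the lower half-plane when ω > 0 and in the upper half-plane when ω < 0.

Case ω > 0 (lower half-plane, clockwise contour ⇒ F(ω) = -2πi·ΣRes):
  Res_{z = - 7 i} g(z) = \frac{i \left(7 \omega + 1\right) e^{- 7 \omega}}{686} (pole of order 2)
  F(ω) = -2πi·ΣRes = \frac{\pi \left(7 \omega + 1\right) e^{- 7 \omega}}{343}

Case ω < 0 (upper half-plane, counterclockwise contour ⇒ F(ω) = +2πi·ΣRes):
  Res_{z = 7 i} g(z) = \frac{i \left(7 \omega - 1\right) e^{7 \omega}}{686} (pole of order 2)
  F(ω) = 2πi·ΣRes = \frac{\pi \left(1 - 7 \omega\right) e^{7 \omega}}{343}

Both cases combine into a single formula in |ω|:

F(ω) = \frac{\pi \left(7 \left|{\omega}\right| + 1\right) e^{- 7 \left|{\omega}\right|}}{343}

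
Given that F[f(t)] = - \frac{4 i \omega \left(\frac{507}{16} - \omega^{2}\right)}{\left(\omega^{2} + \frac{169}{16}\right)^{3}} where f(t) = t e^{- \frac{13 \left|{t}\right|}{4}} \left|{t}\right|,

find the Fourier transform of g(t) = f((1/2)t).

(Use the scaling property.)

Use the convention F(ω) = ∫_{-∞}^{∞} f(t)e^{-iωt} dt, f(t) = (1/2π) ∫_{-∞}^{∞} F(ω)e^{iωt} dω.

F[g](ω) = \frac{4096 i \omega \left(64 \omega^{2} - 507\right)}{\left(64 \omega^{2} + 169\right)^{3}}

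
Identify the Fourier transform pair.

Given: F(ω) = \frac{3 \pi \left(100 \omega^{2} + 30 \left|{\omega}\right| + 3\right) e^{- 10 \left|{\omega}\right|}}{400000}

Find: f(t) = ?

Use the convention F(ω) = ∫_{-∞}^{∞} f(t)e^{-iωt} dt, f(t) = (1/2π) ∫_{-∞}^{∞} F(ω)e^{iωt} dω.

f(t) = \frac{6}{\left(t^{2} + 100\right)^{3}}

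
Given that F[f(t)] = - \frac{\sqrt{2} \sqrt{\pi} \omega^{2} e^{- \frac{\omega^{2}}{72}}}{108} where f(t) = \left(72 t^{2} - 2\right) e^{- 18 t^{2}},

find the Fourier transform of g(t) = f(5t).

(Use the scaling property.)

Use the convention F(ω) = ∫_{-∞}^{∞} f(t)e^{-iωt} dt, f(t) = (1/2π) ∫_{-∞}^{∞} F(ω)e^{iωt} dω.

F[g](ω) = - \frac{\sqrt{2} \sqrt{\pi} \omega^{2} e^{- \frac{\omega^{2}}{1800}}}{13500}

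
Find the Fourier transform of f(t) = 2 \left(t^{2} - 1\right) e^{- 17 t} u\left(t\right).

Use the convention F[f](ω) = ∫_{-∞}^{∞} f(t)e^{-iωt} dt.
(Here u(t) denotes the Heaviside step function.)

F(ω) = \frac{2 \left(2 i \omega - \left(i \omega + 17\right)^{3} + 34\right)}{\left(i \omega + 17\right)^{4}}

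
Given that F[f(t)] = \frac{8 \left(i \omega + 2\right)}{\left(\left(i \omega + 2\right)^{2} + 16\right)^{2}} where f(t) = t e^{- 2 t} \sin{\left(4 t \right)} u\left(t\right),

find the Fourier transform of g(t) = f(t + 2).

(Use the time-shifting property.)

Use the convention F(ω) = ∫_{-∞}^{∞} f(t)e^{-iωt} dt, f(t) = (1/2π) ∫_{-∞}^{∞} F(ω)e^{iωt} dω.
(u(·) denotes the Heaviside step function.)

F[g](ω) = \frac{8 \left(i \omega + 2\right) e^{2 i \omega}}{\left(\left(i \omega + 2\right)^{2} + 16\right)^{2}}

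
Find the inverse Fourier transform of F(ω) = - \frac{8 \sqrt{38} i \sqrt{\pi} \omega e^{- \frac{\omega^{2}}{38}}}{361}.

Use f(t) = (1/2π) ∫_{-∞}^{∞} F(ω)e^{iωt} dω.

f(t) = 8 t e^{- \frac{19 t^{2}}{2}}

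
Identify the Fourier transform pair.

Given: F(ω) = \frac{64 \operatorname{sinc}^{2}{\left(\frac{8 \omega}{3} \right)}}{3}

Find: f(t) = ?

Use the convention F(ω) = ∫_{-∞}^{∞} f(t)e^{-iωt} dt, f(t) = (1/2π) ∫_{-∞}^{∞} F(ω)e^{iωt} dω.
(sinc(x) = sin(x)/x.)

f(t) = 4 \left(\begin{cases} 1 - \frac{3 \left|{t}\right|}{16} & \text{for}\: \left|{t}\right| < \frac{16}{3} \\0 & \text{otherwise} \end{cases}\right)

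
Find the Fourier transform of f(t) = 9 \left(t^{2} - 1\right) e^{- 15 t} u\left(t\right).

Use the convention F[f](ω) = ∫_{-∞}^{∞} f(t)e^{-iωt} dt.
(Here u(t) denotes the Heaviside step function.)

F(ω) = \frac{9 \left(2 i \omega - \left(i \omega + 15\right)^{3} + 30\right)}{\left(i \omega + 15\right)^{4}}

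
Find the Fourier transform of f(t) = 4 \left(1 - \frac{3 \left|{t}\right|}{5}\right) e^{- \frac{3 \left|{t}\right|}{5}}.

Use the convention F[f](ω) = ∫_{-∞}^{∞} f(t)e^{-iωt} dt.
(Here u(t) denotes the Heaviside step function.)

F(ω) = \frac{6000 \omega^{2}}{\left(25 \omega^{2} + 9\right)^{2}}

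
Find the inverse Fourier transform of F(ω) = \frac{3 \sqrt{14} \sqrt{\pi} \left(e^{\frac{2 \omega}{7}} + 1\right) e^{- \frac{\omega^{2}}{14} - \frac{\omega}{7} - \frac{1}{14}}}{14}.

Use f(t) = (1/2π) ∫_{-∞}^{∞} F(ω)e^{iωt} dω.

f(t) = 3 e^{- \frac{7 t^{2}}{2}} \cos{\left(t \right)}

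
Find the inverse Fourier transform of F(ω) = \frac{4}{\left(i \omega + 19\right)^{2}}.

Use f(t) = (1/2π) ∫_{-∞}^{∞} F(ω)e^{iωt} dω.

f(t) = 4 t e^{- 19 t} u\left(t\right)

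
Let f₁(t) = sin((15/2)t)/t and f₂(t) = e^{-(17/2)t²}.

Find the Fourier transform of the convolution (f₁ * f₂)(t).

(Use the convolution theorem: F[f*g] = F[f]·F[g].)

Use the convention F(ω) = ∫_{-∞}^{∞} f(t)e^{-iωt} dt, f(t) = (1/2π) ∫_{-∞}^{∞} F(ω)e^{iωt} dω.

F[f₁*f₂](ω) = \begin{cases} \frac{\sqrt{34} \pi^{\frac{3}{2}} e^{- \frac{\omega^{2}}{34}}}{17} & \text{for}\: \omega > - \frac{15}{2} \wedge \omega < \frac{15}{2} \\0 & \text{otherwise} \end{cases}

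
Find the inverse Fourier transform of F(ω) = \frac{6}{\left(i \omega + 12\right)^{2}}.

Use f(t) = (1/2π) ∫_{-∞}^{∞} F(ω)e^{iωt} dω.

f(t) = 6 t e^{- 12 t} u\left(t\right)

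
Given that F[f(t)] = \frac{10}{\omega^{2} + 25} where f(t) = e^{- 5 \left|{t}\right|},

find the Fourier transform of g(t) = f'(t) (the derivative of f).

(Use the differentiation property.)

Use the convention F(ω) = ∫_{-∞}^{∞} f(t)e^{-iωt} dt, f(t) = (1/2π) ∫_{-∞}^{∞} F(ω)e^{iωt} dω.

F[g](ω) = \frac{10 i \omega}{\omega^{2} + 25}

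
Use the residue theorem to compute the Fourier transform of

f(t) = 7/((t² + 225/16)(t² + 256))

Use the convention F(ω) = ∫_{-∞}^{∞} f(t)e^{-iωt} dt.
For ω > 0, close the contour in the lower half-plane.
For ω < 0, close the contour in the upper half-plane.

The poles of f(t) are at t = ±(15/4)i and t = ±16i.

Let g(z) = f(z)e^{-iωz}; for large |z| the factor e^{-iωz} decays in the lower half-plane when ω > 0 and in the upper half-plane when ω < 0.

Case ω > 0 (lower half-plane, clockwise contour ⇒ F(ω) = -2πi·ΣRes):
  Res_{z = - \frac{15 i}{4}} g(z) = \frac{32 i e^{- \frac{15 \omega}{4}}}{8295}
  Res_{z = - 16 i} g(z) = - \frac{i e^{- 16 \omega}}{1106}
  F(ω) = -2πi·ΣRes = - \frac{\pi e^{- 16 \omega}}{553} + \frac{64 \pi e^{- \frac{15 \omega}{4}}}{8295}

Case ω < 0 (upper half-plane, counterclockwise contour ⇒ F(ω) = +2πi·ΣRes):
  Res_{z = \frac{15 i}{4}} g(z) = - \frac{32 i e^{\frac{15 \omega}{4}}}{8295}
  Res_{z = 16 i} g(z) = \frac{i e^{16 \omega}}{1106}
  F(ω) = 2πi·ΣRes = \frac{\pi \left(64 e^{\frac{15 \omega}{4}} - 15 e^{16 \omega}\right)}{8295}

Both cases combine into a single formula in |ω|:

F(ω) = - \frac{\pi e^{- 16 \left|{\omega}\right|}}{553} + \frac{64 \pi e^{- \frac{15 \left|{\omega}\right|}{4}}}{8295}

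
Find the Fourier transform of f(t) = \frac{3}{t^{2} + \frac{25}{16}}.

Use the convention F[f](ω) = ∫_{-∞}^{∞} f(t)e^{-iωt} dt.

F(ω) = \frac{12 \pi e^{- \frac{5 \left|{\omega}\right|}{4}}}{5}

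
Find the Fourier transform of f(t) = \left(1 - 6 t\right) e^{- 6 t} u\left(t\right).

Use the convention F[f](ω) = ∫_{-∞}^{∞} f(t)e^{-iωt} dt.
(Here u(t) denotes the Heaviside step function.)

F(ω) = \frac{i \omega}{- \omega^{2} + 12 i \omega + 36}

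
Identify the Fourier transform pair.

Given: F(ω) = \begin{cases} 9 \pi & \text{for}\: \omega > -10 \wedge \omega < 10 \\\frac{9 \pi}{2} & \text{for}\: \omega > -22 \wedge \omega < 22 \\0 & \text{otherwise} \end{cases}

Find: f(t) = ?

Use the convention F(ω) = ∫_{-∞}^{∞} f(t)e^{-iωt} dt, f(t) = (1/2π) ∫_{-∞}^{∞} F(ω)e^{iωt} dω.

f(t) = \frac{9 \sin{\left(16 t \right)} \cos{\left(6 t \right)}}{t}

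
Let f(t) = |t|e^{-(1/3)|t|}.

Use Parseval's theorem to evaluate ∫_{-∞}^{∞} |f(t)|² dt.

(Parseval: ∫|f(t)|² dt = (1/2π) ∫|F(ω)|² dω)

∫|f(t)|² dt = \frac{27}{2}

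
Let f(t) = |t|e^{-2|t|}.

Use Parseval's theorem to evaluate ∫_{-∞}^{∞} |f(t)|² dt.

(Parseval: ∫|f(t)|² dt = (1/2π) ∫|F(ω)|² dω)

∫|f(t)|² dt = \frac{1}{16}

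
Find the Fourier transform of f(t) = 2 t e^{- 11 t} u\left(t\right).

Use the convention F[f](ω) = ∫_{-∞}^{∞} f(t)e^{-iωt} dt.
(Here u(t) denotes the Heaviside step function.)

F(ω) = \frac{2}{\left(i \omega + 11\right)^{2}}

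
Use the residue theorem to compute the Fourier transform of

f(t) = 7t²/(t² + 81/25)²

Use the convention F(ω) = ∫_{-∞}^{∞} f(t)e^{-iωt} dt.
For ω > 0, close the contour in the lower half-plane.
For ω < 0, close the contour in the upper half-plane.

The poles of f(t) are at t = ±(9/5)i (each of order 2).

Let g(z) = f(z)e^{-iωz}; for large |z| the factor e^{-iωz} decays in the lower half-plane when ω > 0 and in the upper half-plane when ω < 0.

Case ω > 0 (lower half-plane, clockwise contour ⇒ F(ω) = -2πi·ΣRes):
  Res_{z = - \frac{9 i}{5}} g(z) = \frac{7 i \left(5 - 9 \omega\right) e^{- \frac{9 \omega}{5}}}{36} (pole of order 2)
  F(ω) = -2πi·ΣRes = \frac{7 \pi \left(5 - 9 \omega\right) e^{- \frac{9 \omega}{5}}}{18}

Case ω < 0 (upper half-plane, counterclockwise contour ⇒ F(ω) = +2πi·ΣRes):
  Res_{z = \frac{9 i}{5}} g(z) = \frac{7 i \left(- 9 \omega - 5\right) e^{\frac{9 \omega}{5}}}{36} (pole of order 2)
  F(ω) = 2πi·ΣRes = \frac{7 \pi \left(9 \omega + 5\right) e^{\frac{9 \omega}{5}}}{18}

Both cases combine into a single formula in |ω|:

F(ω) = \frac{7 \pi \left(5 - 9 \left|{\omega}\right|\right) e^{- \frac{9 \left|{\omega}\right|}{5}}}{18}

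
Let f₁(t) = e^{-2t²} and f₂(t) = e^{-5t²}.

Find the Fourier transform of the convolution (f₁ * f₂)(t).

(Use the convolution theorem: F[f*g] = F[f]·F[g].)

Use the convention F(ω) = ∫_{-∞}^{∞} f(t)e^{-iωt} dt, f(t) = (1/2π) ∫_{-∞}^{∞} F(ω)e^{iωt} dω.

F[f₁*f₂](ω) = \frac{\sqrt{10} \pi e^{- \frac{7 \omega^{2}}{40}}}{10}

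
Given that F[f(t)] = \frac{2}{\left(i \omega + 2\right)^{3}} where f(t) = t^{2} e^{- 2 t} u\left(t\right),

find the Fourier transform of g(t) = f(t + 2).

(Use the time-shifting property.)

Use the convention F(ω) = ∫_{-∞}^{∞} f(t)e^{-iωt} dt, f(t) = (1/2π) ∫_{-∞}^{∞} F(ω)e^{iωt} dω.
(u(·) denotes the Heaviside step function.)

F[g](ω) = \frac{2 e^{2 i \omega}}{\left(i \omega + 2\right)^{3}}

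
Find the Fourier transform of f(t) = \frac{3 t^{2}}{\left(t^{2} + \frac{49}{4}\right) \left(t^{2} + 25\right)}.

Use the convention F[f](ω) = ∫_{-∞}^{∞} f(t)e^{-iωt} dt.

F(ω) = \frac{20 \pi e^{- 5 \left|{\omega}\right|}}{17} - \frac{14 \pi e^{- \frac{7 \left|{\omega}\right|}{2}}}{17}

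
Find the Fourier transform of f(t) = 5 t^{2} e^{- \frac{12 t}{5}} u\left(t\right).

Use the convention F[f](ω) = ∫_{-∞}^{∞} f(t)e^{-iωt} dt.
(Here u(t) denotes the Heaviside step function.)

F(ω) = \frac{1250}{\left(5 i \omega + 12\right)^{3}}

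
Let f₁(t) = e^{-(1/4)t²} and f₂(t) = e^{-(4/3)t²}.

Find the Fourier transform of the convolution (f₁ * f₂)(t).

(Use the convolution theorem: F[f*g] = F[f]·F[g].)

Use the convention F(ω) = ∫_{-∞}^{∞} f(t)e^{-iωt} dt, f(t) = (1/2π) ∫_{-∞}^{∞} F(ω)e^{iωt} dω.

F[f₁*f₂](ω) = \sqrt{3} \pi e^{- \frac{19 \omega^{2}}{16}}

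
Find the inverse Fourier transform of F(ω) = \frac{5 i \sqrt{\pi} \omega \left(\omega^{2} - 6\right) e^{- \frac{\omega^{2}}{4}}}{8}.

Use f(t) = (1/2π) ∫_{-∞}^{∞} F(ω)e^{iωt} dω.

f(t) = 5 t^{3} e^{- t^{2}}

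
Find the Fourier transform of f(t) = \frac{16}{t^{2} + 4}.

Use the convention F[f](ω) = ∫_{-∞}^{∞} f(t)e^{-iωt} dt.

F(ω) = 8 \pi e^{- 2 \left|{\omega}\right|}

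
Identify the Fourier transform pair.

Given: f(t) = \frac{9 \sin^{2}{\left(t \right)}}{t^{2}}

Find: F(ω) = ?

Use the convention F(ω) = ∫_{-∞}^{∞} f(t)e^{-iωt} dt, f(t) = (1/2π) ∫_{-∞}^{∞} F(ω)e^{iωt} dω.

F(ω) = \begin{cases} \frac{9 \pi \left(2 - \left|{\omega}\right|\right)}{2} & \text{for}\: \omega > -2 \wedge \omega < 2 \\0 & \text{otherwise} \end{cases}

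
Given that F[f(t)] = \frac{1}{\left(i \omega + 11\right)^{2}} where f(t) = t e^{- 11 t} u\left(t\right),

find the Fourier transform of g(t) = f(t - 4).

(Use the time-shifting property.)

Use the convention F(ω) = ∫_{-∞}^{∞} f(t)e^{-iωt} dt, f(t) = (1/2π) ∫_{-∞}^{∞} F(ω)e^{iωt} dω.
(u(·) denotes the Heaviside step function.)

F[g](ω) = \frac{e^{- 4 i \omega}}{\left(i \omega + 11\right)^{2}}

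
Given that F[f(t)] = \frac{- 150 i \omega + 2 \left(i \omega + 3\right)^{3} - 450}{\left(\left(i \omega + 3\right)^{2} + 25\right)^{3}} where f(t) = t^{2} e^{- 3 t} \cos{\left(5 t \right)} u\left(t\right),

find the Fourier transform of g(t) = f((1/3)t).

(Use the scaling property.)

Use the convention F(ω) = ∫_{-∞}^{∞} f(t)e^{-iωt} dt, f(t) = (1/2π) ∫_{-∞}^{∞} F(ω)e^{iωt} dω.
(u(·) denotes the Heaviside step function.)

F[g](ω) = \frac{54 \left(- 25 i \omega + 3 \left(i \omega + 1\right)^{3} - 25\right)}{\left(9 \left(i \omega + 1\right)^{2} + 25\right)^{3}}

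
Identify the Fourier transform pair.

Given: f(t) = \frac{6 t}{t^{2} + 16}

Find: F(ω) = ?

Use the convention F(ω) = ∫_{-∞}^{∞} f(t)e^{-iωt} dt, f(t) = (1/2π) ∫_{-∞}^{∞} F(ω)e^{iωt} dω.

F(ω) = - 6 i \pi e^{- 4 \left|{\omega}\right|} \operatorname{sign}{\left(\omega \right)}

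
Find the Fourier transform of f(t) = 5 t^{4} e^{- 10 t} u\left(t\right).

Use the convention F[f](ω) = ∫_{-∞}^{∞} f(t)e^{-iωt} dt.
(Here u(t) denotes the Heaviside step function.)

F(ω) = \frac{120}{\left(i \omega + 10\right)^{5}}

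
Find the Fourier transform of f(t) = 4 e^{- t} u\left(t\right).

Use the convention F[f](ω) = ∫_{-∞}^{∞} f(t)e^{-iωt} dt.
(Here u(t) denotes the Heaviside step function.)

F(ω) = \frac{4}{i \omega + 1}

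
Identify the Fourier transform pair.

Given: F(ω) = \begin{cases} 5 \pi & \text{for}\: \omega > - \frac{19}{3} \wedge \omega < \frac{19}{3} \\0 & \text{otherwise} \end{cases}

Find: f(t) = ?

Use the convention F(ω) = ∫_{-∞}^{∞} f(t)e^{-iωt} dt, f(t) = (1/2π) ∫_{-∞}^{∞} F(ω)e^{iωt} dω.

f(t) = \frac{5 \sin{\left(\frac{19 t}{3} \right)}}{t}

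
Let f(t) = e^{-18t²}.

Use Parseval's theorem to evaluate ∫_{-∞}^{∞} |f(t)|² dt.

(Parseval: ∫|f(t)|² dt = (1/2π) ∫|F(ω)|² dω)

∫|f(t)|² dt = \frac{\sqrt{\pi}}{6}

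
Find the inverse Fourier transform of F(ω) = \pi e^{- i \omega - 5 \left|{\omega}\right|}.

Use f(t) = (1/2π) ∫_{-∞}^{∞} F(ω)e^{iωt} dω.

f(t) = \frac{5}{\left(t - 1\right)^{2} + 25}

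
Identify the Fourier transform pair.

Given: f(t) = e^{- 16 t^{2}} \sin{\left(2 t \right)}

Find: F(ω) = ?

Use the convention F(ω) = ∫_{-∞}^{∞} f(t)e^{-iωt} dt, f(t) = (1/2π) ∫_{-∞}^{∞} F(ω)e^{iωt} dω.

F(ω) = \frac{i \sqrt{\pi} \left(1 - e^{\frac{\omega}{8}}\right) e^{- \frac{\omega^{2}}{64} - \frac{\omega}{16} - \frac{1}{16}}}{8}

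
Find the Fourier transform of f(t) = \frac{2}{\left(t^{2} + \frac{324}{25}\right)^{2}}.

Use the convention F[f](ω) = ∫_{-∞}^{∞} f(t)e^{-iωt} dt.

F(ω) = \frac{25 \pi \left(18 \left|{\omega}\right| + 5\right) e^{- \frac{18 \left|{\omega}\right|}{5}}}{5832}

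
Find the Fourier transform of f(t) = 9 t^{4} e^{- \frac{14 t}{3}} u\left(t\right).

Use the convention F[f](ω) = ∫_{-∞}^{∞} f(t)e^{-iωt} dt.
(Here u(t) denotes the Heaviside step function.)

F(ω) = \frac{52488}{\left(3 i \omega + 14\right)^{5}}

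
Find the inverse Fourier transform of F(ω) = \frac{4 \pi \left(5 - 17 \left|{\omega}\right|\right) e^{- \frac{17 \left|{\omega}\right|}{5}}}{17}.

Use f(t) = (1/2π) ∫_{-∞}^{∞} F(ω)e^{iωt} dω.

f(t) = \frac{8 t^{2}}{\left(t^{2} + \frac{289}{25}\right)^{2}}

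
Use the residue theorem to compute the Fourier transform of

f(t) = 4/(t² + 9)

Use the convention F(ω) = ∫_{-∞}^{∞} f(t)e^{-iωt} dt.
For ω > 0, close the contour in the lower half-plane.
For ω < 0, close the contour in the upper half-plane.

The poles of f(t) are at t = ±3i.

Let g(z) = f(z)e^{-iωz}; for large |z| the factor e^{-iωz} decays in the lower half-plane when ω > 0 and in the upper half-plane when ω < 0.

Case ω > 0 (lower half-plane, clockwise contour ⇒ F(ω) = -2πi·ΣRes):
  Res_{z = - 3 i} g(z) = \frac{2 i e^{- 3 \omega}}{3}
  F(ω) = -2πi·ΣRes = \frac{4 \pi e^{- 3 \omega}}{3}

Case ω < 0 (upper half-plane, counterclockwise contour ⇒ F(ω) = +2πi·ΣRes):
  Res_{z = 3 i} g(z) = - \frac{2 i e^{3 \omega}}{3}
  F(ω) = 2πi·ΣRes = \frac{4 \pi e^{3 \omega}}{3}

Both cases combine into a single formula in |ω|:

F(ω) = \frac{4 \pi e^{- 3 \left|{\omega}\right|}}{3}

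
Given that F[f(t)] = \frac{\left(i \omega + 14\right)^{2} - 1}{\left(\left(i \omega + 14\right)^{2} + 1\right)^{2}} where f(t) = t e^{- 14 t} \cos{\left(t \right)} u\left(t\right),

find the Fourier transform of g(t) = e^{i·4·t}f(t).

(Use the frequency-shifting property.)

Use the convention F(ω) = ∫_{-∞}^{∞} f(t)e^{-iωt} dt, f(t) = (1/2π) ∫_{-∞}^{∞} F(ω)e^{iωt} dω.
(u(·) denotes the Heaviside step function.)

F[g](ω) = \frac{\left(i \left(\omega - 4\right) + 14\right)^{2} - 1}{\left(\left(i \left(\omega - 4\right) + 14\right)^{2} + 1\right)^{2}}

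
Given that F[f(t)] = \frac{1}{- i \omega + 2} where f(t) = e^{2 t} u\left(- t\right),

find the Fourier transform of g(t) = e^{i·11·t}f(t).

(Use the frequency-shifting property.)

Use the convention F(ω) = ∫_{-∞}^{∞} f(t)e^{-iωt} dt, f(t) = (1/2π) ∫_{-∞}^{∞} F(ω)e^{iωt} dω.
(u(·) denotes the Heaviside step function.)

F[g](ω) = \frac{i}{\omega - 11 + 2 i}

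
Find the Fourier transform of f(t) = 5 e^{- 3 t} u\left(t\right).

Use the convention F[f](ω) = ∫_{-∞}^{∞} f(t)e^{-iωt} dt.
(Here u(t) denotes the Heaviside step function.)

F(ω) = \frac{5}{i \omega + 3}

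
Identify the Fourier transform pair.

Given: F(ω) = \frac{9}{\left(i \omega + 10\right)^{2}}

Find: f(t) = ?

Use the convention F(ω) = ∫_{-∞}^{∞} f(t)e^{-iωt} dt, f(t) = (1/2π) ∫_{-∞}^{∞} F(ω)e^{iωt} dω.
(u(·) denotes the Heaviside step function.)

f(t) = 9 t e^{- 10 t} u\left(t\right)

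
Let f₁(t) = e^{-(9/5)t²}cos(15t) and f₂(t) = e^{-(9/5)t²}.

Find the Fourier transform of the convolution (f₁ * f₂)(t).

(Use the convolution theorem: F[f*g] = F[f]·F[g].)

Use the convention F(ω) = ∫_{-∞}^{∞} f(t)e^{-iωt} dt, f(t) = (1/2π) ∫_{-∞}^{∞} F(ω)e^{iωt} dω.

F[f₁*f₂](ω) = \frac{5 \pi \left(e^{\frac{25 \omega}{3}} + 1\right) e^{- \frac{5 \omega^{2}}{18} - \frac{25 \omega}{6} - \frac{125}{4}}}{18}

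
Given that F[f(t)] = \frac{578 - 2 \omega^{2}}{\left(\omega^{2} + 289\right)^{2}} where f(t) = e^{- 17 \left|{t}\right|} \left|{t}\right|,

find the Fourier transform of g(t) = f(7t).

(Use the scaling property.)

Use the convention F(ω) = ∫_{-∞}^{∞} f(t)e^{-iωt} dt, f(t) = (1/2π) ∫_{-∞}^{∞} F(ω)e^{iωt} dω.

F[g](ω) = \frac{14 \left(14161 - \omega^{2}\right)}{\left(\omega^{2} + 14161\right)^{2}}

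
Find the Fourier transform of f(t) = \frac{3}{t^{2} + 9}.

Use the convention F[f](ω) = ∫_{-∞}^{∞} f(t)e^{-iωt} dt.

F(ω) = \pi e^{- 3 \left|{\omega}\right|}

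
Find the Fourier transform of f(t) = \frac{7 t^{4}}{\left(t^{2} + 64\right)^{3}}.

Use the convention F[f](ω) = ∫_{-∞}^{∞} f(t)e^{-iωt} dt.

F(ω) = \frac{7 \pi \left(64 \omega^{2} - 40 \left|{\omega}\right| + 3\right) e^{- 8 \left|{\omega}\right|}}{64}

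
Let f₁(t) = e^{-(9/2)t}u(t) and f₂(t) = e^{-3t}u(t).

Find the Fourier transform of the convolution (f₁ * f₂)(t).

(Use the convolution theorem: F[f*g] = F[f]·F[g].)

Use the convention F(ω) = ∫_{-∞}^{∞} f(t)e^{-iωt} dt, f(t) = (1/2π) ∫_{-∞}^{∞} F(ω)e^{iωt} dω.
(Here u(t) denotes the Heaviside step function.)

F[f₁*f₂](ω) = \frac{2}{\left(i \omega + 3\right) \left(2 i \omega + 9\right)}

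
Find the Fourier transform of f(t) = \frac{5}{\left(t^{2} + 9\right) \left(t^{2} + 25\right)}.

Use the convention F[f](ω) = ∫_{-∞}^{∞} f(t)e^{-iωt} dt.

F(ω) = \frac{\pi \left(5 e^{2 \left|{\omega}\right|} - 3\right) e^{- 5 \left|{\omega}\right|}}{48}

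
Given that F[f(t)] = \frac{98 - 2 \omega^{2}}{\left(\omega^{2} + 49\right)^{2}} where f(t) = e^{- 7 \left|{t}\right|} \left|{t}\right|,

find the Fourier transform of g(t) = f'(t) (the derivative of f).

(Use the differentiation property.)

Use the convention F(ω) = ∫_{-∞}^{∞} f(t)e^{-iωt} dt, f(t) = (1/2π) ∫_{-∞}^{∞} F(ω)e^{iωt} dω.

F[g](ω) = - \frac{2 i \omega \left(\omega^{2} - 49\right)}{\left(\omega^{2} + 49\right)^{2}}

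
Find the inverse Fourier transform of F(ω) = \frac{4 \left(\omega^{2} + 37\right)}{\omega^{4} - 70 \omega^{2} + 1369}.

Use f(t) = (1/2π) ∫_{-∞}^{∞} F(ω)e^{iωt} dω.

f(t) = 2 e^{- \left|{t}\right|} \cos{\left(6 \left|{t}\right| \right)}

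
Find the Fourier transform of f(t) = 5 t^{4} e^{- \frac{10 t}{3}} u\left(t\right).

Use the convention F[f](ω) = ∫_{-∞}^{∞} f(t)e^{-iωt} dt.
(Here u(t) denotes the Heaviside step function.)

F(ω) = \frac{29160}{\left(3 i \omega + 10\right)^{5}}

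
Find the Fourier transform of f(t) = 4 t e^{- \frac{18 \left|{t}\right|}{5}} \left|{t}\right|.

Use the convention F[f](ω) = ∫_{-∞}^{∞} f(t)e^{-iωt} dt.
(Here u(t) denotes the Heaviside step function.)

F(ω) = \frac{10000 i \omega \left(25 \omega^{2} - 972\right)}{\left(25 \omega^{2} + 324\right)^{3}}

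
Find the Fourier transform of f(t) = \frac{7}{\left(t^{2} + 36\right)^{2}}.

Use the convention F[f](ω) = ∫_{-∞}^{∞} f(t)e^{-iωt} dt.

F(ω) = \frac{7 \pi \left(6 \left|{\omega}\right| + 1\right) e^{- 6 \left|{\omega}\right|}}{432}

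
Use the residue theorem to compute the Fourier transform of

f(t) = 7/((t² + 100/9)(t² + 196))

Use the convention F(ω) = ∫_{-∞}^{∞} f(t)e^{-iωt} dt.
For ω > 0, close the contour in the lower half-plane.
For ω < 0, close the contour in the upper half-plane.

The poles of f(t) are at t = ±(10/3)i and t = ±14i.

Let g(z) = f(z)e^{-iωz}; for large |z| the factor e^{-iωz} decays in the lower half-plane when ω > 0 and in the upper half-plane when ω < 0.

Case ω > 0 (lower half-plane, clockwise contour ⇒ F(ω) = -2πi·ΣRes):
  Res_{z = - \frac{10 i}{3}} g(z) = \frac{189 i e^{- \frac{10 \omega}{3}}}{33280}
  Res_{z = - 14 i} g(z) = - \frac{9 i e^{- 14 \omega}}{6656}
  F(ω) = -2πi·ΣRes = - \frac{9 \pi e^{- 14 \omega}}{3328} + \frac{189 \pi e^{- \frac{10 \omega}{3}}}{16640}

Case ω < 0 (upper half-plane, counterclockwise contour ⇒ F(ω) = +2πi·ΣRes):
  Res_{z = \frac{10 i}{3}} g(z) = - \frac{189 i e^{\frac{10 \omega}{3}}}{33280}
  Res_{z = 14 i} g(z) = \frac{9 i e^{14 \omega}}{6656}
  F(ω) = 2πi·ΣRes = \frac{9 \pi \left(21 e^{\frac{10 \omega}{3}} - 5 e^{14 \omega}\right)}{16640}

Both cases combine into a single formula in |ω|:

F(ω) = - \frac{9 \pi e^{- 14 \left|{\omega}\right|}}{3328} + \frac{189 \pi e^{- \frac{10 \left|{\omega}\right|}{3}}}{16640}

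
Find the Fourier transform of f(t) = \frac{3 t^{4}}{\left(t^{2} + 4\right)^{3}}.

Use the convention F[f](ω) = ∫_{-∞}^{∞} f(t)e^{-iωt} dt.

F(ω) = \frac{3 \pi \left(4 \omega^{2} - 10 \left|{\omega}\right| + 3\right) e^{- 2 \left|{\omega}\right|}}{16}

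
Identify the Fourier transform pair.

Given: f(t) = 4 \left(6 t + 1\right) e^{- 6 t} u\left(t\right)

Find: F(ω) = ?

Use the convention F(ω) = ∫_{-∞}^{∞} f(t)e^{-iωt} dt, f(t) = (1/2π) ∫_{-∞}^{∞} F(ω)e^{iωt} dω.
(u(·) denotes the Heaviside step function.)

F(ω) = \frac{4 \left(- i \omega - 12\right)}{\omega^{2} - 12 i \omega - 36}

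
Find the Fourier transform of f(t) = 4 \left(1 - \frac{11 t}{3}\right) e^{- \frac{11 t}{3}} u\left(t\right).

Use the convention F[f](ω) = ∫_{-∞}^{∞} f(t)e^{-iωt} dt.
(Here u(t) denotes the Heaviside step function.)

F(ω) = \frac{36 i \omega}{- 9 \omega^{2} + 66 i \omega + 121}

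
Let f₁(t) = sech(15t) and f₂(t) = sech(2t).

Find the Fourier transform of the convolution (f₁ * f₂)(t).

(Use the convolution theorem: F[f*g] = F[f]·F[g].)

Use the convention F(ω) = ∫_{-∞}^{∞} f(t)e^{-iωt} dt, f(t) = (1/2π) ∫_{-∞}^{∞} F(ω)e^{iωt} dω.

F[f₁*f₂](ω) = \frac{\pi^{2}}{30 \cosh{\left(\frac{\pi \omega}{30} \right)} \cosh{\left(\frac{\pi \omega}{4} \right)}}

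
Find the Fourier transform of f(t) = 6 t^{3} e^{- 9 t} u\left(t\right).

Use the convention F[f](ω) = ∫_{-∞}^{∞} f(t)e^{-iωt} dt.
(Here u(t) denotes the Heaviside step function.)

F(ω) = \frac{36}{\left(i \omega + 9\right)^{4}}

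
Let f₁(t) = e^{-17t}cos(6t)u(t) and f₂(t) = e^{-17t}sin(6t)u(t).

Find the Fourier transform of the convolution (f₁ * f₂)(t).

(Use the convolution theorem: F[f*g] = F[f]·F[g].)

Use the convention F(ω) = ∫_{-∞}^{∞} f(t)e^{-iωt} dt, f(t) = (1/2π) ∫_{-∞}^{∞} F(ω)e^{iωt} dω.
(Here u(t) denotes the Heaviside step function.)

F[f₁*f₂](ω) = \frac{6 \left(i \omega + 17\right)}{\left(\left(i \omega + 17\right)^{2} + 36\right)^{2}}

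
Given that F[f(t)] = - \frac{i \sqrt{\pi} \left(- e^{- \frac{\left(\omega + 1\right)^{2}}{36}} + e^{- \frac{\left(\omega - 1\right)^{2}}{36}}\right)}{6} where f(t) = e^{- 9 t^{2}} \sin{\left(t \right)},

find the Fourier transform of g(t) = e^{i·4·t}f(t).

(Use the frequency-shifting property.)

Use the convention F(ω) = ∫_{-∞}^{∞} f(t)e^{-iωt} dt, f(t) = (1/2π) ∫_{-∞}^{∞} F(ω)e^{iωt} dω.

F[g](ω) = \frac{i \sqrt{\pi} e^{- \frac{\left(\omega - 3\right)^{2}}{36}}}{6} - \frac{i \sqrt{\pi} e^{- \frac{\left(\omega - 5\right)^{2}}{36}}}{6}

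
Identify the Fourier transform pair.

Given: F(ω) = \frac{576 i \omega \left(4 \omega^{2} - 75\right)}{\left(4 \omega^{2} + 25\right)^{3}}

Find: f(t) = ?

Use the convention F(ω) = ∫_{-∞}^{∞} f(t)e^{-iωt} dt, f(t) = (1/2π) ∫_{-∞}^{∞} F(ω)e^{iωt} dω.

f(t) = 9 t e^{- \frac{5 \left|{t}\right|}{2}} \left|{t}\right|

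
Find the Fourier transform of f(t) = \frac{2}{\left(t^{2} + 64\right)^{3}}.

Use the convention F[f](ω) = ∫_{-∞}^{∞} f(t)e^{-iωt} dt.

F(ω) = \frac{\pi \left(64 \omega^{2} + 24 \left|{\omega}\right| + 3\right) e^{- 8 \left|{\omega}\right|}}{131072}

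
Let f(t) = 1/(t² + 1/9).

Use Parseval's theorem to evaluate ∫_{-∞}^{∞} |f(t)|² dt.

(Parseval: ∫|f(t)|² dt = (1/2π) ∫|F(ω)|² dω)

∫|f(t)|² dt = \frac{27 \pi}{2}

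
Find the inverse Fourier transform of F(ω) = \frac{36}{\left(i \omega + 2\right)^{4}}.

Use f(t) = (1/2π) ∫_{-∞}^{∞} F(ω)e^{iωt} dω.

f(t) = 6 t^{3} e^{- 2 t} u\left(t\right)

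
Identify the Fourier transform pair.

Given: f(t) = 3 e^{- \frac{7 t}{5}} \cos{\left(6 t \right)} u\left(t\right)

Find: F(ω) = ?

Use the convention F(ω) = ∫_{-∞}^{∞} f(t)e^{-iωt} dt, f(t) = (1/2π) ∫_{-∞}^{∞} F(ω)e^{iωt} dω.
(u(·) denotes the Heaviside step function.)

F(ω) = \frac{15 \left(5 i \omega + 7\right)}{\left(5 i \omega + 7\right)^{2} + 900}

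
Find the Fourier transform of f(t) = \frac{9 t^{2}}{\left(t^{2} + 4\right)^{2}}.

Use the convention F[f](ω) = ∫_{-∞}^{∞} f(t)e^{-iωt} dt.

F(ω) = \frac{9 \pi \left(1 - 2 \left|{\omega}\right|\right) e^{- 2 \left|{\omega}\right|}}{4}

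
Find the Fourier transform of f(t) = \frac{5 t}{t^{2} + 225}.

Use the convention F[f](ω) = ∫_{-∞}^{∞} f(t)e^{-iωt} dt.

F(ω) = - 5 i \pi e^{- 15 \left|{\omega}\right|} \operatorname{sign}{\left(\omega \right)}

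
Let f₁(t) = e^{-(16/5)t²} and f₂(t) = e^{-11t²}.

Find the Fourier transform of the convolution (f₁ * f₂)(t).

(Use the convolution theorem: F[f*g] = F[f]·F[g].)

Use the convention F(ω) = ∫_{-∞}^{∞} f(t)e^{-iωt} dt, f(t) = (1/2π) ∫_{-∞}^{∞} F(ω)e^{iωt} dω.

F[f₁*f₂](ω) = \frac{\sqrt{55} \pi e^{- \frac{71 \omega^{2}}{704}}}{44}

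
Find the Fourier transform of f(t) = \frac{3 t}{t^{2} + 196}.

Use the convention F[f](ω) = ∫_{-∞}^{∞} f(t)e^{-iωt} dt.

F(ω) = - 3 i \pi e^{- 14 \left|{\omega}\right|} \operatorname{sign}{\left(\omega \right)}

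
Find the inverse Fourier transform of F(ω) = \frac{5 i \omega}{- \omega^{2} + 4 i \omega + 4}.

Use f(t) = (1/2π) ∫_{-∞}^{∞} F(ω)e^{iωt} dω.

f(t) = 5 \left(1 - 2 t\right) e^{- 2 t} u\left(t\right)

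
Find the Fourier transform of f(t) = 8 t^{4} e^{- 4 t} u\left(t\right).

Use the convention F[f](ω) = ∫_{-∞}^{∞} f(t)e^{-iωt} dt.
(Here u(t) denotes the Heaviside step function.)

F(ω) = \frac{192}{\left(i \omega + 4\right)^{5}}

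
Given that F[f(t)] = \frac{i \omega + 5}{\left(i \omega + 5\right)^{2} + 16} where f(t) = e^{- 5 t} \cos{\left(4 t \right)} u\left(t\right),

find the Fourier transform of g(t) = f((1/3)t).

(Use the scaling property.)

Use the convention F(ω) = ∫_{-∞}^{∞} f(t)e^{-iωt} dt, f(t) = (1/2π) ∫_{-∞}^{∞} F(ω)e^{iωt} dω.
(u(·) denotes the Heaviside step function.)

F[g](ω) = \frac{3 \left(3 i \omega + 5\right)}{\left(3 i \omega + 5\right)^{2} + 16}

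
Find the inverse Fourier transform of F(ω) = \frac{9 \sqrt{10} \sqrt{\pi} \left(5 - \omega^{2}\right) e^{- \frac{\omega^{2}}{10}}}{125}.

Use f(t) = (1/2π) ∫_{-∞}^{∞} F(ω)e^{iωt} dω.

f(t) = 9 t^{2} e^{- \frac{5 t^{2}}{2}}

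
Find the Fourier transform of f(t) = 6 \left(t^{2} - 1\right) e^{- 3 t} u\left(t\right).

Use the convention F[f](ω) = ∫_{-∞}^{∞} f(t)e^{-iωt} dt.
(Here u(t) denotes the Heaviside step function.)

F(ω) = \frac{6 \left(2 i \omega - \left(i \omega + 3\right)^{3} + 6\right)}{\left(i \omega + 3\right)^{4}}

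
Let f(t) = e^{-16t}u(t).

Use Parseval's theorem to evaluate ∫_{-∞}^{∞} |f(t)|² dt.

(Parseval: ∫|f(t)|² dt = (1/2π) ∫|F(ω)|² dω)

∫|f(t)|² dt = \frac{1}{32}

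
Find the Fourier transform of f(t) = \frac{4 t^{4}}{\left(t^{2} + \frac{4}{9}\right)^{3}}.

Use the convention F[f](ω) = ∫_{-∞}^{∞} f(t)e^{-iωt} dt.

F(ω) = \frac{\pi \left(4 \omega^{2} - 30 \left|{\omega}\right| + 27\right) e^{- \frac{2 \left|{\omega}\right|}{3}}}{12}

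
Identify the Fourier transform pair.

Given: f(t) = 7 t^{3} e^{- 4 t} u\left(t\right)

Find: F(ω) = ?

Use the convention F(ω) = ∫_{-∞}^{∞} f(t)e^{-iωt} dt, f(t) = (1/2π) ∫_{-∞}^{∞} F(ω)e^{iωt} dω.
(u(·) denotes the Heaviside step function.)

F(ω) = \frac{42}{\left(i \omega + 4\right)^{4}}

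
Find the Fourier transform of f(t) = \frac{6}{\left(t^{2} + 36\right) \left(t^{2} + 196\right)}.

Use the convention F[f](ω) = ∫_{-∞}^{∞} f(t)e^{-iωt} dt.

F(ω) = \frac{\pi \left(7 e^{8 \left|{\omega}\right|} - 3\right) e^{- 14 \left|{\omega}\right|}}{1120}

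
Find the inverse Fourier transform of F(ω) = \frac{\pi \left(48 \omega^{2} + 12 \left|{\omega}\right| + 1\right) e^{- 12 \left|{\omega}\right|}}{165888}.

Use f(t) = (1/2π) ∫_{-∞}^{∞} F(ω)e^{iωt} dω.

f(t) = \frac{4}{\left(t^{2} + 144\right)^{3}}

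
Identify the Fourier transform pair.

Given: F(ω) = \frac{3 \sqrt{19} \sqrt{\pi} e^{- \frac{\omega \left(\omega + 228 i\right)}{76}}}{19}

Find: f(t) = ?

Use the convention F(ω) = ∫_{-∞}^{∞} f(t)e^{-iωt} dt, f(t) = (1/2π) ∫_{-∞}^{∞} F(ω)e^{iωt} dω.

f(t) = 3 e^{- 19 \left(t - 3\right)^{2}}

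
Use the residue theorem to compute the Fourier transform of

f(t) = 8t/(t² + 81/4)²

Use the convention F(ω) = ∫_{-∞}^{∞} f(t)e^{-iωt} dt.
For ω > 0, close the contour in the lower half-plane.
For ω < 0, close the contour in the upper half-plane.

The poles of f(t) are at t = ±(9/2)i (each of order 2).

Let g(z) = f(z)e^{-iωz}; for large |z| the factor e^{-iωz} decays in the lower half-plane when ω > 0 and in the upper half-plane when ω < 0.

Case ω > 0 (lower half-plane, clockwise contour ⇒ F(ω) = -2πi·ΣRes):
  Res_{z = - \frac{9 i}{2}} g(z) = \frac{4 \omega e^{- \frac{9 \omega}{2}}}{9} (pole of order 2)
  F(ω) = -2πi·ΣRes = - \frac{8 i \pi \omega e^{- \frac{9 \omega}{2}}}{9}

Case ω < 0 (upper half-plane, counterclockwise contour ⇒ F(ω) = +2πi·ΣRes):
  Res_{z = \frac{9 i}{2}} g(z) = - \frac{4 \omega e^{\frac{9 \omega}{2}}}{9} (pole of order 2)
  F(ω) = 2πi·ΣRes = - \frac{8 i \pi \omega e^{\frac{9 \omega}{2}}}{9}

Both cases combine into a single formula in |ω|:

F(ω) = - \frac{8 i \pi \omega e^{- \frac{9 \left|{\omega}\right|}{2}}}{9}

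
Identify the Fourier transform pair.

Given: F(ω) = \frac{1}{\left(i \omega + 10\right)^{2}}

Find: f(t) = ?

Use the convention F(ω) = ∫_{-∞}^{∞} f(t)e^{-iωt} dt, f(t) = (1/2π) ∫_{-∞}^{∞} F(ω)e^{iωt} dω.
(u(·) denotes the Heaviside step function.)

f(t) = t e^{- 10 t} u\left(t\right)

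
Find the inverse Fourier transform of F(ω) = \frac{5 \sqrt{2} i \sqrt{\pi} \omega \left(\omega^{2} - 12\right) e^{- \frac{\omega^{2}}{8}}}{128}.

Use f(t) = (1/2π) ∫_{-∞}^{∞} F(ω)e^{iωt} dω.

f(t) = 5 t^{3} e^{- 2 t^{2}}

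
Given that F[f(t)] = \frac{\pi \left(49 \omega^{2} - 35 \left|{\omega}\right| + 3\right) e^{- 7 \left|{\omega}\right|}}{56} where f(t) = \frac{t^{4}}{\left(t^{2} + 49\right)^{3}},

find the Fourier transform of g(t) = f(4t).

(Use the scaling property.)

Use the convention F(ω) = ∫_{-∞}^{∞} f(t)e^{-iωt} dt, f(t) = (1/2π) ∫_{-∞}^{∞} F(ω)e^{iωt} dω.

F[g](ω) = \frac{\pi \left(49 \omega^{2} - 140 \left|{\omega}\right| + 48\right) e^{- \frac{7 \left|{\omega}\right|}{4}}}{3584}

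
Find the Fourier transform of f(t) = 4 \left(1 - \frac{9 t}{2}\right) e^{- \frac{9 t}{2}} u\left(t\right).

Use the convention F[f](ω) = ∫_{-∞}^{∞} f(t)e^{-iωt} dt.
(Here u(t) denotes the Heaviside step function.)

F(ω) = \frac{16 i \omega}{- 4 \omega^{2} + 36 i \omega + 81}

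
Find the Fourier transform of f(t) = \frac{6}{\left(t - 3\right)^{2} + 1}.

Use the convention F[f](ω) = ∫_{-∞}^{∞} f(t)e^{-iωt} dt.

F(ω) = 6 \pi e^{- 3 i \omega - \left|{\omega}\right|}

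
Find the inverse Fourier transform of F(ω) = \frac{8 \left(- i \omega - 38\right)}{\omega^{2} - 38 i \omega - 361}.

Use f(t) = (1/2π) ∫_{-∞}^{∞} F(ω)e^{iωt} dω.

f(t) = 8 \left(19 t + 1\right) e^{- 19 t} u\left(t\right)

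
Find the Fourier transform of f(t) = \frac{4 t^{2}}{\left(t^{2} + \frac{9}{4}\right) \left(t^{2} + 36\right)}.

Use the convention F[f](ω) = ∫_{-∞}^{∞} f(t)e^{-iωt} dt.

F(ω) = \frac{32 \pi e^{- 6 \left|{\omega}\right|}}{45} - \frac{8 \pi e^{- \frac{3 \left|{\omega}\right|}{2}}}{45}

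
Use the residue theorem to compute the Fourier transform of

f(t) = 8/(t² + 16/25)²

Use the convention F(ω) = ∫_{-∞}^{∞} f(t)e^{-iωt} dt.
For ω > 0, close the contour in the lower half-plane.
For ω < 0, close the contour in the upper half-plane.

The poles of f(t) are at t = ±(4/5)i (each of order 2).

Let g(z) = f(z)e^{-iωz}; for large |z| the factor e^{-iωz} decays in the lower half-plane when ω > 0 and in the upper half-plane when ω < 0.

Case ω > 0 (lower half-plane, clockwise contour ⇒ F(ω) = -2πi·ΣRes):
  Res_{z = - \frac{4 i}{5}} g(z) = \frac{25 i \left(4 \omega + 5\right) e^{- \frac{4 \omega}{5}}}{32} (pole of order 2)
  F(ω) = -2πi·ΣRes = \frac{25 \pi \left(4 \omega + 5\right) e^{- \frac{4 \omega}{5}}}{16}

Case ω < 0 (upper half-plane, counterclockwise contour ⇒ F(ω) = +2πi·ΣRes):
  Res_{z = \frac{4 i}{5}} g(z) = \frac{25 i \left(4 \omega - 5\right) e^{\frac{4 \omega}{5}}}{32} (pole of order 2)
  F(ω) = 2πi·ΣRes = \frac{25 \pi \left(5 - 4 \omega\right) e^{\frac{4 \omega}{5}}}{16}

Both cases combine into a single formula in |ω|:

F(ω) = \frac{25 \pi \left(4 \left|{\omega}\right| + 5\right) e^{- \frac{4 \left|{\omega}\right|}{5}}}{16}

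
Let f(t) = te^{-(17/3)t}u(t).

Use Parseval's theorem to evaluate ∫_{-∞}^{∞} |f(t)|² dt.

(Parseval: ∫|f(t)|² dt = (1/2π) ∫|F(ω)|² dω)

∫|f(t)|² dt = \frac{27}{19652}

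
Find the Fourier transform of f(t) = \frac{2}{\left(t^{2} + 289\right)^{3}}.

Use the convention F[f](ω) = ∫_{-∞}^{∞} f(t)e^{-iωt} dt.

F(ω) = \frac{\pi \left(289 \omega^{2} + 51 \left|{\omega}\right| + 3\right) e^{- 17 \left|{\omega}\right|}}{5679428}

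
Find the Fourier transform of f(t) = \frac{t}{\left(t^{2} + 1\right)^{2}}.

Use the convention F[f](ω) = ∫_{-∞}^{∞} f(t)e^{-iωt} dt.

F(ω) = - \frac{i \pi \omega e^{- \left|{\omega}\right|}}{2}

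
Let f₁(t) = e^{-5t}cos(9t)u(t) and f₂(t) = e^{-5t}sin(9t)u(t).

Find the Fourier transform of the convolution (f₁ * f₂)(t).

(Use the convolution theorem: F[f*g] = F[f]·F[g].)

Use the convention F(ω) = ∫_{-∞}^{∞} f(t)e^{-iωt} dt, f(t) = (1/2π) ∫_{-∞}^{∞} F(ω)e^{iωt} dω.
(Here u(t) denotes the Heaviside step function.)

F[f₁*f₂](ω) = \frac{9 \left(i \omega + 5\right)}{\left(\left(i \omega + 5\right)^{2} + 81\right)^{2}}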